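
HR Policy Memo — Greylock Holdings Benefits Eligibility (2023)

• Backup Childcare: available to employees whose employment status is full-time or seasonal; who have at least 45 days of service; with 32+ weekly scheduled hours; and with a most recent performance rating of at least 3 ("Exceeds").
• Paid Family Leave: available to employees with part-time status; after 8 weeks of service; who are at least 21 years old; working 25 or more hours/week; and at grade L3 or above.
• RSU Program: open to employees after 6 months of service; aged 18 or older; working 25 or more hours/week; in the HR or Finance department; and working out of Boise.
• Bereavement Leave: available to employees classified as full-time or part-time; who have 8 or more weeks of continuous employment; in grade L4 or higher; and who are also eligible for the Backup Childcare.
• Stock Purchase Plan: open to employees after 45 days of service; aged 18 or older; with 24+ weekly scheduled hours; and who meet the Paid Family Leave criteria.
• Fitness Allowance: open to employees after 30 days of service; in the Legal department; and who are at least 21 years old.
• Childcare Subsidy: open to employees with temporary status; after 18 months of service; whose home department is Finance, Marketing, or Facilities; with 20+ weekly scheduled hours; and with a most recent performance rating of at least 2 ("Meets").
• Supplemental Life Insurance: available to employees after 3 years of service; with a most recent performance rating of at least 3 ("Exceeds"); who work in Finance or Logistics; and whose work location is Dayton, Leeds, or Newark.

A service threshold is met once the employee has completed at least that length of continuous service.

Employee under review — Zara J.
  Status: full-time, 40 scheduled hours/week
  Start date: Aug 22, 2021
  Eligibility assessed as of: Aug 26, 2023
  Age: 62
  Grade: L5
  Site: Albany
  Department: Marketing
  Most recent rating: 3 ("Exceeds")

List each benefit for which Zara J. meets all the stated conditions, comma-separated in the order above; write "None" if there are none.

Service from Aug 22, 2021 to Aug 26, 2023: 734 days.
Backup Childcare — status full-time ✓; service 734 days ≥ 45 days ✓; 40 hrs/wk ≥ 32 ✓; rating 3 ≥ 3 ✓ → eligible.
Paid Family Leave — status full-time ✗ (requires part-time) → not eligible.
RSU Program — service 734 days ≥ 6 months (≈180 days) ✓; age 62 ≥ 18 ✓; 40 hrs/wk ≥ 25 ✓; dept Marketing ✗ → not eligible.
Bereavement Leave — status full-time ✓; service 734 days ≥ 8 weeks (≈56 days) ✓; grade L5 ≥ L4 ✓; eligible for Backup Childcare ✓ → eligible.
Stock Purchase Plan — service 734 days ≥ 45 days ✓; age 62 ≥ 18 ✓; 40 hrs/wk ≥ 24 ✓; not eligible for Paid Family Leave ✗ → not eligible.
Fitness Allowance — service 734 days ≥ 30 days ✓; dept Marketing ✗ → not eligible.
Childcare Subsidy — status full-time ✗ (requires temporary) → not eligible.
Supplemental Life Insurance — service 734 days < 3 years (≈1095 days) ✗ → not eligible.

Backup Childcare, Bereavement Leave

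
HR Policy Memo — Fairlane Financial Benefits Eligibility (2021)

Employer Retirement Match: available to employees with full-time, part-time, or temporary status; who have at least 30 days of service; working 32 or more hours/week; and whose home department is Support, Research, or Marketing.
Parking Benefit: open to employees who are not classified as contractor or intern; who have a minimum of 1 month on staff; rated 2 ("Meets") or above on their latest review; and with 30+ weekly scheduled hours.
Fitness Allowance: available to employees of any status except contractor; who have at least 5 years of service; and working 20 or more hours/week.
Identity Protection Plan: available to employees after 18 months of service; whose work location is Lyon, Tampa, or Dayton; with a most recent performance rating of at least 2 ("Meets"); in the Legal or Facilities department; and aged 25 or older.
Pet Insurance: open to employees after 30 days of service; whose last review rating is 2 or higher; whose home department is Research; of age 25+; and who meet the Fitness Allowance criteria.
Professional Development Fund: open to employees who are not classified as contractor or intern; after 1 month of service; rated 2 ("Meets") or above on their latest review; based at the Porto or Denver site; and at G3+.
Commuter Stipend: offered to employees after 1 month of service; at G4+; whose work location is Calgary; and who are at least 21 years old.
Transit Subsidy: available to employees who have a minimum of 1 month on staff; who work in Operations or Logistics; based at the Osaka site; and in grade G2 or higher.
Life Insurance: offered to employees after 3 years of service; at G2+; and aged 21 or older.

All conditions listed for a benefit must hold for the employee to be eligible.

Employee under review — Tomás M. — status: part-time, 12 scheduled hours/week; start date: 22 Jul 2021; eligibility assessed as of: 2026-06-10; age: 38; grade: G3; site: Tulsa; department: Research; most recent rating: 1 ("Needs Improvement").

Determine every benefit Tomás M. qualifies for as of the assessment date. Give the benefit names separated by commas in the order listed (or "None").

Life Insurance

Service from 22 Jul 2021 to 2026-06-10: 1784 days.
Employer Retirement Match — status part-time ✓; service 1784 days ≥ 30 days ✓; 12 hrs/wk < 32 ✗ → not eligible.
Parking Benefit — status part-time ✓ (not excluded); service 1784 days ≥ 1 month (≈30 days) ✓; rating 1 < 2 ✗ → not eligible.
Fitness Allowance — status part-time ✓ (not excluded); service 1784 days < 5 years (≈1825 days) ✗ → not eligible.
Identity Protection Plan — service 1784 days ≥ 18 months (≈540 days) ✓; site Tulsa ✗ (not Lyon, Tampa, or Dayton) → not eligible.
Pet Insurance — service 1784 days ≥ 30 days ✓; rating 1 < 2 ✗ → not eligible.
Professional Development Fund — status part-time ✓ (not excluded); service 1784 days ≥ 1 month (≈30 days) ✓; rating 1 < 2 ✗ → not eligible.
Commuter Stipend — service 1784 days ≥ 1 month (≈30 days) ✓; grade G3 < G4 ✗ → not eligible.
Transit Subsidy — service 1784 days ≥ 1 month (≈30 days) ✓; dept Research ✗ → not eligible.
Life Insurance — service 1784 days ≥ 3 years (≈1095 days) ✓; grade G3 ≥ G2 ✓; age 38 ≥ 21 ✓ → eligible.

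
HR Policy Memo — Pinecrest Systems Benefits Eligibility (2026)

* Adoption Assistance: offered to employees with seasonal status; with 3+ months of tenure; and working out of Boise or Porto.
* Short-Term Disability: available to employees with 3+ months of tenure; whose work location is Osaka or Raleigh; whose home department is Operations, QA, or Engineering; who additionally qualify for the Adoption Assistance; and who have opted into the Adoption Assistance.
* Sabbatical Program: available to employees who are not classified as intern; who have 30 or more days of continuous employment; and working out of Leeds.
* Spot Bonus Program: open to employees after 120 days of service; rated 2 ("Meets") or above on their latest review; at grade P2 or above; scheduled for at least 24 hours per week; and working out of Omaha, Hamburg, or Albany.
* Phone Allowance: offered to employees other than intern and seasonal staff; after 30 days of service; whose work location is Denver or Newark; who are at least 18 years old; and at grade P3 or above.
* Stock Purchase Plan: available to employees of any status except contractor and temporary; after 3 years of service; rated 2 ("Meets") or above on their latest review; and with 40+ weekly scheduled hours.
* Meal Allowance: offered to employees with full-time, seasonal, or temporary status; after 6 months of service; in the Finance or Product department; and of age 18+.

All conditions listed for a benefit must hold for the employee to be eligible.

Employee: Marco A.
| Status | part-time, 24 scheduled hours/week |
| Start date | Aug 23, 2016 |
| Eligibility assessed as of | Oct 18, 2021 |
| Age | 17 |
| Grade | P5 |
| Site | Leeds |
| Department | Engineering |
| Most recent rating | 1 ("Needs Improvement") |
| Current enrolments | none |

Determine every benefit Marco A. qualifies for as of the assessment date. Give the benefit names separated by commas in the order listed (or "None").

Sabbatical Program

Service from Aug 23, 2016 to Oct 18, 2021: 1882 days.
Adoption Assistance — status part-time ✗ (requires seasonal) → not eligible.
Short-Term Disability — service 1882 days ≥ 3 months (≈90 days) ✓; site Leeds ✗ (not Osaka or Raleigh) → not eligible.
Sabbatical Program — status part-time ✓ (not excluded); service 1882 days ≥ 30 days ✓; site Leeds ✓ → eligible.
Spot Bonus Program — service 1882 days ≥ 120 days ✓; rating 1 < 2 ✗ → not eligible.
Phone Allowance — status part-time ✓ (not excluded); service 1882 days ≥ 30 days ✓; site Leeds ✗ (not Denver or Newark) → not eligible.
Stock Purchase Plan — status part-time ✓ (not excluded); service 1882 days ≥ 3 years (≈1095 days) ✓; rating 1 < 2 ✗ → not eligible.
Meal Allowance — status part-time ✗ (requires full-time, seasonal, or temporary) → not eligible.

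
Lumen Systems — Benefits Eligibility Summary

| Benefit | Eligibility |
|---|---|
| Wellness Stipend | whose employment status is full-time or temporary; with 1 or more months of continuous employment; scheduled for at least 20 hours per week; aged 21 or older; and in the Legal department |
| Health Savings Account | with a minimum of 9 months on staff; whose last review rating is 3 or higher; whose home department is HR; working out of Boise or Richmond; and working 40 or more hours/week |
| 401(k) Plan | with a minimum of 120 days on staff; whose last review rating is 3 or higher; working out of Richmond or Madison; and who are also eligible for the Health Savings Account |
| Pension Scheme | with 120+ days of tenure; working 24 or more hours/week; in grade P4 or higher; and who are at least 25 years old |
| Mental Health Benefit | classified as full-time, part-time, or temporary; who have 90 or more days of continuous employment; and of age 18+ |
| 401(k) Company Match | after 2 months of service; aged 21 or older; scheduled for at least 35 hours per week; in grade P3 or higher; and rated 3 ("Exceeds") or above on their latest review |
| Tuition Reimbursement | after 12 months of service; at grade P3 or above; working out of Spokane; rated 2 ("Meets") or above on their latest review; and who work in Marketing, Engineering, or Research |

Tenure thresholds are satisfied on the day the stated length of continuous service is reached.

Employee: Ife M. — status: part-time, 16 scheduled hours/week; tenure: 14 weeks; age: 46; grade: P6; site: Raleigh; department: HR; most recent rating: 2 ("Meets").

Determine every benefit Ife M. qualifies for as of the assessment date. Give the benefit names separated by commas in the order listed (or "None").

Mental Health Benefit

Wellness Stipend — status part-time ✗ (requires full-time or temporary) → not eligible.
Health Savings Account — service 14 weeks < 9 months (≈270 days) ✗ → not eligible.
401(k) Plan — service 14 weeks < 120 days ✗ → not eligible.
Pension Scheme — service 14 weeks < 120 days ✗ → not eligible.
Mental Health Benefit — status part-time ✓; service 14 weeks ≥ 90 days ✓; age 46 ≥ 18 ✓ → eligible.
401(k) Company Match — service 14 weeks ≥ 2 months (≈60 days) ✓; age 46 ≥ 21 ✓; 16 hrs/wk < 35 ✗ → not eligible.
Tuition Reimbursement — service 14 weeks < 12 months (≈360 days) ✗ → not eligible.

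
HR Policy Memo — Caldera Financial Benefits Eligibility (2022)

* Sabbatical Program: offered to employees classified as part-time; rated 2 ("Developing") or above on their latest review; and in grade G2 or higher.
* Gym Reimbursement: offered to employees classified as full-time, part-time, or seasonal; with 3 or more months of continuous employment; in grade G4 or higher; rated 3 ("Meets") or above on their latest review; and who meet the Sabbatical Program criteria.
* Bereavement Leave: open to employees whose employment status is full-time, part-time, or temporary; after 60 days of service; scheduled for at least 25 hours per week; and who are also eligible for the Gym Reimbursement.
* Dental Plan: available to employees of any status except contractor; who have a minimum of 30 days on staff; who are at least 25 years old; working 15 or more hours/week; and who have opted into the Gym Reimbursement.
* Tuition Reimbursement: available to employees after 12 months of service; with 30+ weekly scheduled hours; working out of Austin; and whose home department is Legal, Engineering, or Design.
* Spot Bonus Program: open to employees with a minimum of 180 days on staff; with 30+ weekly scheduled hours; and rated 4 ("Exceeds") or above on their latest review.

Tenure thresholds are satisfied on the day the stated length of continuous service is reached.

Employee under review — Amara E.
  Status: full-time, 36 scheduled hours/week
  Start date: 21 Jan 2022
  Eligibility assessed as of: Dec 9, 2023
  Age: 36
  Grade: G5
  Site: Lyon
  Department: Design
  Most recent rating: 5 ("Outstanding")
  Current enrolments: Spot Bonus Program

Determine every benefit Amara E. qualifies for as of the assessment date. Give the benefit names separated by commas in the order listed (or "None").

Spot Bonus Program

Service from 21 Jan 2022 to Dec 9, 2023: 687 days.
Sabbatical Program — status full-time ✗ (requires part-time) → not eligible.
Gym Reimbursement — status full-time ✓; service 687 days ≥ 3 months (≈90 days) ✓; grade G5 ≥ G4 ✓; rating 5 ≥ 3 ✓; not eligible for Sabbatical Program ✗ → not eligible.
Bereavement Leave — status full-time ✓; service 687 days ≥ 60 days ✓; 36 hrs/wk ≥ 25 ✓; not eligible for Gym Reimbursement ✗ → not eligible.
Dental Plan — status full-time ✓ (not excluded); service 687 days ≥ 30 days ✓; age 36 ≥ 25 ✓; 36 hrs/wk ≥ 15 ✓; not enrolled in Gym Reimbursement ✗ → not eligible.
Tuition Reimbursement — service 687 days ≥ 12 months (≈360 days) ✓; 36 hrs/wk ≥ 30 ✓; site Lyon ✗ (not Austin) → not eligible.
Spot Bonus Program — service 687 days ≥ 180 days ✓; 36 hrs/wk ≥ 30 ✓; rating 5 ≥ 4 ✓ → eligible.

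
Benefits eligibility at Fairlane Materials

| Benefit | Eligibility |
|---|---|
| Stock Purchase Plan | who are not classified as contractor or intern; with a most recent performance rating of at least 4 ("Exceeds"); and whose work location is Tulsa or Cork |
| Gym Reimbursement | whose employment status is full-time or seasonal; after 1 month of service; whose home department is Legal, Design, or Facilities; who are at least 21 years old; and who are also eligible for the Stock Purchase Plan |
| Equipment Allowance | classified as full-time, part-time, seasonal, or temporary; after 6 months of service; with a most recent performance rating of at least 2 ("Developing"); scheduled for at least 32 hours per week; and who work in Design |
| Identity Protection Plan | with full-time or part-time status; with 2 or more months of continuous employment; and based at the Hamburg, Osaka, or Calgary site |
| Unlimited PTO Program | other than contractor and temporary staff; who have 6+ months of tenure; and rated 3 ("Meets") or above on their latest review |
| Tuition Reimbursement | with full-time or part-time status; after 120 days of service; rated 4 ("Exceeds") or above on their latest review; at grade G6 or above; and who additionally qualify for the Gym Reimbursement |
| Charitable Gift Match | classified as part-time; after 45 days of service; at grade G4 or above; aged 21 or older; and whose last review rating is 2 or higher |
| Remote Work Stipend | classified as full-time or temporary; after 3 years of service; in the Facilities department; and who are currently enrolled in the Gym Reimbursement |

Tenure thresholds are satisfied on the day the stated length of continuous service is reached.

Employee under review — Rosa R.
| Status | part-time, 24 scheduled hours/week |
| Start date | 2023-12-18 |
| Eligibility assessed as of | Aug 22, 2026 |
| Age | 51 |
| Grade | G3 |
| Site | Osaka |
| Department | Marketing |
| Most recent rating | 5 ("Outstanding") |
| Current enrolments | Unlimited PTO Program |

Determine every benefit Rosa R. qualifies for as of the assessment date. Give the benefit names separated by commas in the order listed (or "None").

Identity Protection Plan, Unlimited PTO Program

Service from 2023-12-18 to Aug 22, 2026: 978 days.
Stock Purchase Plan — status part-time ✓ (not excluded); rating 5 ≥ 4 ✓; site Osaka ✗ (not Tulsa or Cork) → not eligible.
Gym Reimbursement — status part-time ✗ (requires full-time or seasonal) → not eligible.
Equipment Allowance — status part-time ✓; service 978 days ≥ 6 months (≈180 days) ✓; rating 5 ≥ 2 ✓; 24 hrs/wk < 32 ✗ → not eligible.
Identity Protection Plan — status part-time ✓; service 978 days ≥ 2 months (≈60 days) ✓; site Osaka ✓ → eligible.
Unlimited PTO Program — status part-time ✓ (not excluded); service 978 days ≥ 6 months (≈180 days) ✓; rating 5 ≥ 3 ✓ → eligible.
Tuition Reimbursement — status part-time ✓; service 978 days ≥ 120 days ✓; rating 5 ≥ 4 ✓; grade G3 < G6 ✗ → not eligible.
Charitable Gift Match — status part-time ✓; service 978 days ≥ 45 days ✓; grade G3 < G4 ✗ → not eligible.
Remote Work Stipend — status part-time ✗ (requires full-time or temporary) → not eligible.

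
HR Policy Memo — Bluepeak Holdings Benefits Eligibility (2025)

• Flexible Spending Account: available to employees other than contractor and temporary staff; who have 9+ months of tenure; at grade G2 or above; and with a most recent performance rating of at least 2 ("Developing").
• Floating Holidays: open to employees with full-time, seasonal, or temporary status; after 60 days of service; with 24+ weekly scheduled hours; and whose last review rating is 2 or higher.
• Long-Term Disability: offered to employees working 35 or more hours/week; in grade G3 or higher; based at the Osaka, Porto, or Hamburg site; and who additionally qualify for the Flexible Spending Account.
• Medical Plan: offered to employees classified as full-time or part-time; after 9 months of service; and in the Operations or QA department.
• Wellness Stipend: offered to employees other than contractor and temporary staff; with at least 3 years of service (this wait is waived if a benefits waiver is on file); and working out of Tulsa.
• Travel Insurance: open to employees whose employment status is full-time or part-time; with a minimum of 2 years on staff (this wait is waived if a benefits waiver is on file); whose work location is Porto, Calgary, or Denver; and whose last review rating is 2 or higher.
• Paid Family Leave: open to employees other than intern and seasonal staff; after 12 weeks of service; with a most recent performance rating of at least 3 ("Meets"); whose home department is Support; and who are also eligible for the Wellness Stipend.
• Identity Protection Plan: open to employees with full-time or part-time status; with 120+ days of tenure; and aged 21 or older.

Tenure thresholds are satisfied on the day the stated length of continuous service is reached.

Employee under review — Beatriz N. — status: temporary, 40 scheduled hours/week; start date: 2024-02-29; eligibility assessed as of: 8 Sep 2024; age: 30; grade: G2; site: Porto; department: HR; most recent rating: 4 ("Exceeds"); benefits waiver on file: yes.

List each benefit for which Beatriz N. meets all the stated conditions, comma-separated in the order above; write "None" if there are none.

Floating Holidays

Service from 2024-02-29 to 8 Sep 2024: 192 days.
Flexible Spending Account — status temporary ✗ (excluded) → not eligible.
Floating Holidays — status temporary ✓; service 192 days ≥ 60 days ✓; 40 hrs/wk ≥ 24 ✓; rating 4 ≥ 2 ✓ → eligible.
Long-Term Disability — 40 hrs/wk ≥ 35 ✓; grade G2 < G3 ✗ → not eligible.
Medical Plan — status temporary ✗ (requires full-time or part-time) → not eligible.
Wellness Stipend — status temporary ✗ (excluded) → not eligible.
Travel Insurance — status temporary ✗ (requires full-time or part-time) → not eligible.
Paid Family Leave — status temporary ✓ (not excluded); service 192 days ≥ 12 weeks (≈84 days) ✓; rating 4 ≥ 3 ✓; dept HR ✗ → not eligible.
Identity Protection Plan — status temporary ✗ (requires full-time or part-time) → not eligible.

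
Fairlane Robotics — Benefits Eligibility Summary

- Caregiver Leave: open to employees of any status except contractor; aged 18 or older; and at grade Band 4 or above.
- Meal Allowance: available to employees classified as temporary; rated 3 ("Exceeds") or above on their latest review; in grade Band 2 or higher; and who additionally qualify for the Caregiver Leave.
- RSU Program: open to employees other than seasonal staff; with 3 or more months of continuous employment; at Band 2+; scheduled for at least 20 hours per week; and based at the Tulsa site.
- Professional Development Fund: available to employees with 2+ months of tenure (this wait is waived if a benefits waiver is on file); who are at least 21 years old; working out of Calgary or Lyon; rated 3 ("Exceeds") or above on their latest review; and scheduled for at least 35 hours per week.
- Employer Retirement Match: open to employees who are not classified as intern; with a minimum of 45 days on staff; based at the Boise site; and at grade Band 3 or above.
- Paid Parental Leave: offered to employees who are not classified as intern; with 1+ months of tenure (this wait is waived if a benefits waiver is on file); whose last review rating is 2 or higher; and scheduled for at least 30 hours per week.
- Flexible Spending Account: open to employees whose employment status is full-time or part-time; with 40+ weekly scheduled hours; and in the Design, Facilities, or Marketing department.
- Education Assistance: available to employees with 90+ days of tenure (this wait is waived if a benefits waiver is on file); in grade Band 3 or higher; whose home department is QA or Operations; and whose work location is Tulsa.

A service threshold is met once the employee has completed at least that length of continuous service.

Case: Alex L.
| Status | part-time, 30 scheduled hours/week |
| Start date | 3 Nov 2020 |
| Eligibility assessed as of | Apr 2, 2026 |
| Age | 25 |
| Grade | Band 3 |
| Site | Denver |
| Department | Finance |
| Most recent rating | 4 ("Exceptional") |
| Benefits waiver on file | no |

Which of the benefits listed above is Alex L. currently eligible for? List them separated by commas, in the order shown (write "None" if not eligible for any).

Service from 3 Nov 2020 to Apr 2, 2026: 1976 days.
Caregiver Leave — status part-time ✓ (not excluded); age 25 ≥ 18 ✓; grade Band 3 < Band 4 ✗ → not eligible.
Meal Allowance — status part-time ✗ (requires temporary) → not eligible.
RSU Program — status part-time ✓ (not excluded); service 1976 days ≥ 3 months (≈90 days) ✓; grade Band 3 ≥ Band 2 ✓; 30 hrs/wk ≥ 20 ✓; site Denver ✗ (not Tulsa) → not eligible.
Professional Development Fund — no waiver, service 1976 days ≥ 2 months (≈60 days) ✓; age 25 ≥ 21 ✓; site Denver ✗ (not Calgary or Lyon) → not eligible.
Employer Retirement Match — status part-time ✓ (not excluded); service 1976 days ≥ 45 days ✓; site Denver ✗ (not Boise) → not eligible.
Paid Parental Leave — status part-time ✓ (not excluded); no waiver, service 1976 days ≥ 1 month (≈30 days) ✓; rating 4 ≥ 2 ✓; 30 hrs/wk ≥ 30 ✓ → eligible.
Flexible Spending Account — status part-time ✓; 30 hrs/wk < 40 ✗ → not eligible.
Education Assistance — no waiver, service 1976 days ≥ 90 days ✓; grade Band 3 ≥ Band 3 ✓; dept Finance ✗ → not eligible.

Paid Parental Leave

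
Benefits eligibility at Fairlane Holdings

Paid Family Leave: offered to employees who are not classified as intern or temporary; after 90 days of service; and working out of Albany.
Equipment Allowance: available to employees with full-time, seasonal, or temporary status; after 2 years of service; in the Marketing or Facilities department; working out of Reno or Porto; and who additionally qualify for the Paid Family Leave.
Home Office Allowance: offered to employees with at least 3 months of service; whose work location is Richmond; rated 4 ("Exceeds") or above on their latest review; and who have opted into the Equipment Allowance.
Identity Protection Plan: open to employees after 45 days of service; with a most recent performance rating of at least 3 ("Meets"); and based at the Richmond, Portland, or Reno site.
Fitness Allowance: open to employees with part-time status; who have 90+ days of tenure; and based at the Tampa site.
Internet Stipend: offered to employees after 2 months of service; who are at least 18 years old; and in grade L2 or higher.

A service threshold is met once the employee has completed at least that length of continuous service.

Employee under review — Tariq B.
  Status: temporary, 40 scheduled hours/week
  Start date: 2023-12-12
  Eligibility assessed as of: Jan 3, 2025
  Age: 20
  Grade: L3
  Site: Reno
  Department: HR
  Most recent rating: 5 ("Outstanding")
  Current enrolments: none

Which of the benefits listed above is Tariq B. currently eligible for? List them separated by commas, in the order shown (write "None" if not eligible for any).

Identity Protection Plan, Internet Stipend

Service from 2023-12-12 to Jan 3, 2025: 388 days.
Paid Family Leave — status temporary ✗ (excluded) → not eligible.
Equipment Allowance — status temporary ✓; service 388 days < 2 years (≈730 days) ✗ → not eligible.
Home Office Allowance — service 388 days ≥ 3 months (≈90 days) ✓; site Reno ✗ (not Richmond) → not eligible.
Identity Protection Plan — service 388 days ≥ 45 days ✓; rating 5 ≥ 3 ✓; site Reno ✓ → eligible.
Fitness Allowance — status temporary ✗ (requires part-time) → not eligible.
Internet Stipend — service 388 days ≥ 2 months (≈60 days) ✓; age 20 ≥ 18 ✓; grade L3 ≥ L2 ✓ → eligible.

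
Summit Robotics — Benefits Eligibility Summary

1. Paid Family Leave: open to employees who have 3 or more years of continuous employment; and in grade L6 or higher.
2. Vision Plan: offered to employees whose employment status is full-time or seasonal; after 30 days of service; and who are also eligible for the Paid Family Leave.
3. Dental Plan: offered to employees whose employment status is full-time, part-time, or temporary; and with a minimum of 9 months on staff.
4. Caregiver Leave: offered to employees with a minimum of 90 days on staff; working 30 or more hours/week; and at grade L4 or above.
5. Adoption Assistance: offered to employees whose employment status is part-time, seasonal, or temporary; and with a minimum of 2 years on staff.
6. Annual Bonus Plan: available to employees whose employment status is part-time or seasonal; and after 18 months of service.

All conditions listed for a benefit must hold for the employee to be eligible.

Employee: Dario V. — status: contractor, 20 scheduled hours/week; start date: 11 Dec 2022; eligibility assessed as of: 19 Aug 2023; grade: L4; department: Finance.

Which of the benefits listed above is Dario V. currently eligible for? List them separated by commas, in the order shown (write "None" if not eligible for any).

None

Service from 11 Dec 2022 to 19 Aug 2023: 251 days.
Paid Family Leave — service 251 days < 3 years (≈1095 days) ✗ → not eligible.
Vision Plan — status contractor ✗ (requires full-time or seasonal) → not eligible.
Dental Plan — status contractor ✗ (requires full-time, part-time, or temporary) → not eligible.
Caregiver Leave — service 251 days ≥ 90 days ✓; 20 hrs/wk < 30 ✗ → not eligible.
Adoption Assistance — status contractor ✗ (requires part-time, seasonal, or temporary) → not eligible.
Annual Bonus Plan — status contractor ✗ (requires part-time or seasonal) → not eligible.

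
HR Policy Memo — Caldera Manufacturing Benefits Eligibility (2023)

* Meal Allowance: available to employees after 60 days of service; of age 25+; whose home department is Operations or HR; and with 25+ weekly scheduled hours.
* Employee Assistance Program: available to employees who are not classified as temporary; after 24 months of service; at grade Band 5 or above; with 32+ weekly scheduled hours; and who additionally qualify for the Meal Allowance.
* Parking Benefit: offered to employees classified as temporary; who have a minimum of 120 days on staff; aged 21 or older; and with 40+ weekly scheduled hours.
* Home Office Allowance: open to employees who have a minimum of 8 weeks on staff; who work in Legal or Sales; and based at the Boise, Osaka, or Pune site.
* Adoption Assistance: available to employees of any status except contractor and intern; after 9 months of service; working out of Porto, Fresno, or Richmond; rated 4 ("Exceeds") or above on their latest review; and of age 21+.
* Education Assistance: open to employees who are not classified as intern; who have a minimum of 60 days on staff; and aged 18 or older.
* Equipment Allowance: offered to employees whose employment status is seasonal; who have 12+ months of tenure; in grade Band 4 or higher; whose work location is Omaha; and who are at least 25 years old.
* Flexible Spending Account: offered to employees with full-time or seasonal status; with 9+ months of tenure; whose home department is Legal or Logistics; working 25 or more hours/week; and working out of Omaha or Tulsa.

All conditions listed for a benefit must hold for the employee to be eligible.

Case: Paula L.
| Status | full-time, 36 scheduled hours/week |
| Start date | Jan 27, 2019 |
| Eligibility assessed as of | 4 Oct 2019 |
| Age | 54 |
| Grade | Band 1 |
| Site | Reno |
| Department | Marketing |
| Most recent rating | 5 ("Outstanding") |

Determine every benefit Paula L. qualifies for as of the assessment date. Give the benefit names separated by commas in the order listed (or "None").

Service from Jan 27, 2019 to 4 Oct 2019: 250 days.
Meal Allowance — service 250 days ≥ 60 days ✓; age 54 ≥ 25 ✓; dept Marketing ✗ → not eligible.
Employee Assistance Program — status full-time ✓ (not excluded); service 250 days < 24 months (≈720 days) ✗ → not eligible.
Parking Benefit — status full-time ✗ (requires temporary) → not eligible.
Home Office Allowance — service 250 days ≥ 8 weeks (≈56 days) ✓; dept Marketing ✗ → not eligible.
Adoption Assistance — status full-time ✓ (not excluded); service 250 days < 9 months (≈270 days) ✗ → not eligible.
Education Assistance — status full-time ✓ (not excluded); service 250 days ≥ 60 days ✓; age 54 ≥ 18 ✓ → eligible.
Equipment Allowance — status full-time ✗ (requires seasonal) → not eligible.
Flexible Spending Account — status full-time ✓; service 250 days < 9 months (≈270 days) ✗ → not eligible.

Education Assistance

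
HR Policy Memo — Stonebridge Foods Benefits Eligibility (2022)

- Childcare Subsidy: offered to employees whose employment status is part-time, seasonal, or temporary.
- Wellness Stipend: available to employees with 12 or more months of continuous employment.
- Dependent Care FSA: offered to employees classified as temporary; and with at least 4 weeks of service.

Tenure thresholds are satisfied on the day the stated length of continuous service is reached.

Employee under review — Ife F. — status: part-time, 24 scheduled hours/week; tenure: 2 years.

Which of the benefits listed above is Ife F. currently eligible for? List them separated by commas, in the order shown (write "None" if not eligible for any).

Childcare Subsidy, Wellness Stipend

Childcare Subsidy — status part-time ✓ → eligible.
Wellness Stipend — service 2 years ≥ 12 months (≈360 days) ✓ → eligible.
Dependent Care FSA — status part-time ✗ (requires temporary) → not eligible.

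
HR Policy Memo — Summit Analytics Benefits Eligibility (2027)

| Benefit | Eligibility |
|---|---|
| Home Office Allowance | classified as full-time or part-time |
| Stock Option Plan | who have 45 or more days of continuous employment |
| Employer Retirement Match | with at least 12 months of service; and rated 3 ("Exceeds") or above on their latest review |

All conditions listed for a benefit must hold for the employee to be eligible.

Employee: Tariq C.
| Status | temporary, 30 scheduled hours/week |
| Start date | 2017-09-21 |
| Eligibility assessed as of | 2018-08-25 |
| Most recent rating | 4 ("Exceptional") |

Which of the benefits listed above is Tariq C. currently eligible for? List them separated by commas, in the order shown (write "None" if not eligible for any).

Service from 2017-09-21 to 2018-08-25: 338 days.
Home Office Allowance — status temporary ✗ (requires full-time or part-time) → not eligible.
Stock Option Plan — service 338 days ≥ 45 days ✓ → eligible.
Employer Retirement Match — service 338 days < 12 months (≈360 days) ✗ → not eligible.

Stock Option Plan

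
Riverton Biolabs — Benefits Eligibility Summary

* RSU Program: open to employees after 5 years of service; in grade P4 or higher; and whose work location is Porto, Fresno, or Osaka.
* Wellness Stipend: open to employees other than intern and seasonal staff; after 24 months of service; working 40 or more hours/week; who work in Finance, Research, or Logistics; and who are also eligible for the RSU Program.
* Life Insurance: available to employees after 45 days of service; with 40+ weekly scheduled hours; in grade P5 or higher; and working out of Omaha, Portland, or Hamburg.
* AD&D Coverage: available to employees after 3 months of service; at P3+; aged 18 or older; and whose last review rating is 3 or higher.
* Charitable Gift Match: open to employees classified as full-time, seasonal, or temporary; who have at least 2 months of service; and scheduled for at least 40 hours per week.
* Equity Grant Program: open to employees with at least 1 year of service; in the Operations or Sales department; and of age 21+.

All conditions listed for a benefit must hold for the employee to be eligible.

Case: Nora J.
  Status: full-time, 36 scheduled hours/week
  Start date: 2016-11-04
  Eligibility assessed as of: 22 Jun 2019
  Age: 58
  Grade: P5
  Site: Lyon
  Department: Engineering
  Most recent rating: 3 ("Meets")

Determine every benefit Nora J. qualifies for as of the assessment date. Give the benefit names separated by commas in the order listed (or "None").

Service from 2016-11-04 to 22 Jun 2019: 960 days.
RSU Program — service 960 days < 5 years (≈1825 days) ✗ → not eligible.
Wellness Stipend — status full-time ✓ (not excluded); service 960 days ≥ 24 months (≈720 days) ✓; 36 hrs/wk < 40 ✗ → not eligible.
Life Insurance — service 960 days ≥ 45 days ✓; 36 hrs/wk < 40 ✗ → not eligible.
AD&D Coverage — service 960 days ≥ 3 months (≈90 days) ✓; grade P5 ≥ P3 ✓; age 58 ≥ 18 ✓; rating 3 ≥ 3 ✓ → eligible.
Charitable Gift Match — status full-time ✓; service 960 days ≥ 2 months (≈60 days) ✓; 36 hrs/wk < 40 ✗ → not eligible.
Equity Grant Program — service 960 days ≥ 1 year (≈365 days) ✓; dept Engineering ✗ → not eligible.

AD&D Coverage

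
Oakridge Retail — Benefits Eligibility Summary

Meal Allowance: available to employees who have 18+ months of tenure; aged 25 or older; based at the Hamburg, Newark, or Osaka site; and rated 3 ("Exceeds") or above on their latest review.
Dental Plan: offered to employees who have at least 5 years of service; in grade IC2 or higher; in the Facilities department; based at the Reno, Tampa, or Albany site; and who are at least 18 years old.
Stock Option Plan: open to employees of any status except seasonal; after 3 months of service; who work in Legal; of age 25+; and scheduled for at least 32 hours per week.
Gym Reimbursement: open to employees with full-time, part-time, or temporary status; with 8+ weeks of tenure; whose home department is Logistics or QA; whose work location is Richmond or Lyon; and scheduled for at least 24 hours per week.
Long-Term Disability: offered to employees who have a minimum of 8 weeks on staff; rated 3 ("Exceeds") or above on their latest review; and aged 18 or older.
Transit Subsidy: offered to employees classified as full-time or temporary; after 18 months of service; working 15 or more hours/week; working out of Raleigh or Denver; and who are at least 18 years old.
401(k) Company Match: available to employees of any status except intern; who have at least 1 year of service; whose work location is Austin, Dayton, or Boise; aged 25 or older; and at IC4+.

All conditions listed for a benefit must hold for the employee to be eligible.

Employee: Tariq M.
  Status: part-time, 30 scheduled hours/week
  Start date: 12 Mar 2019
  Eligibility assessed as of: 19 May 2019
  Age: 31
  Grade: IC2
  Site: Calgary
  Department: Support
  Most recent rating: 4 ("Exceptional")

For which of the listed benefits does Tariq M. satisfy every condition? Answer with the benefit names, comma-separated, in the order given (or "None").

Long-Term Disability

Service from 12 Mar 2019 to 19 May 2019: 68 days.
Meal Allowance — service 68 days < 18 months (≈540 days) ✗ → not eligible.
Dental Plan — service 68 days < 5 years (≈1825 days) ✗ → not eligible.
Stock Option Plan — status part-time ✓ (not excluded); service 68 days < 3 months (≈90 days) ✗ → not eligible.
Gym Reimbursement — status part-time ✓; service 68 days ≥ 8 weeks (≈56 days) ✓; dept Support ✗ → not eligible.
Long-Term Disability — service 68 days ≥ 8 weeks (≈56 days) ✓; rating 4 ≥ 3 ✓; age 31 ≥ 18 ✓ → eligible.
Transit Subsidy — status part-time ✗ (requires full-time or temporary) → not eligible.
401(k) Company Match — status part-time ✓ (not excluded); service 68 days < 1 year (≈365 days) ✗ → not eligible.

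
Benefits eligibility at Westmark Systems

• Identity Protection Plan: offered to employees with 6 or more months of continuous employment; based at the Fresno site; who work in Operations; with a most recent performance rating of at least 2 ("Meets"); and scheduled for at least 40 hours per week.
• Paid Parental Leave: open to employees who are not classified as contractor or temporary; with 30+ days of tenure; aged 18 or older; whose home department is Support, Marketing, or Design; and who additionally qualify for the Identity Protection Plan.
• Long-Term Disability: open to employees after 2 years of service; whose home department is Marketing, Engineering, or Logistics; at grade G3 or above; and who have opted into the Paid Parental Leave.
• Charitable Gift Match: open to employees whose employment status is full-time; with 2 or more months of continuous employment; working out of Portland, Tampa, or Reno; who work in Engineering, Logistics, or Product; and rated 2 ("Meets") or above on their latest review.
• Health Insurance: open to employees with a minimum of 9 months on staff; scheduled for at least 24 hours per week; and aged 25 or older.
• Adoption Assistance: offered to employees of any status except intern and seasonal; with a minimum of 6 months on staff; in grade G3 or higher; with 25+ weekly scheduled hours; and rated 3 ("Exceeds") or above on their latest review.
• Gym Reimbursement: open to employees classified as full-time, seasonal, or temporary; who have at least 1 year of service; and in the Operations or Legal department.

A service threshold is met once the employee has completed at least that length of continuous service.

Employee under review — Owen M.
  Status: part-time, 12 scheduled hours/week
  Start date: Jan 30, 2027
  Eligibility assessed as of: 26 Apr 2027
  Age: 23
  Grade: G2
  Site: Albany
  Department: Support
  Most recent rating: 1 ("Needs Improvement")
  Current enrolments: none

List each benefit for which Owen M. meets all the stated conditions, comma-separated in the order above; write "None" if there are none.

None

Service from Jan 30, 2027 to 26 Apr 2027: 86 days.
Identity Protection Plan — service 86 days < 6 months (≈180 days) ✗ → not eligible.
Paid Parental Leave — status part-time ✓ (not excluded); service 86 days ≥ 30 days ✓; age 23 ≥ 18 ✓; dept Support ✓; not eligible for Identity Protection Plan ✗ → not eligible.
Long-Term Disability — service 86 days < 2 years (≈730 days) ✗ → not eligible.
Charitable Gift Match — status part-time ✗ (requires full-time) → not eligible.
Health Insurance — service 86 days < 9 months (≈270 days) ✗ → not eligible.
Adoption Assistance — status part-time ✓ (not excluded); service 86 days < 6 months (≈180 days) ✗ → not eligible.
Gym Reimbursement — status part-time ✗ (requires full-time, seasonal, or temporary) → not eligible.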